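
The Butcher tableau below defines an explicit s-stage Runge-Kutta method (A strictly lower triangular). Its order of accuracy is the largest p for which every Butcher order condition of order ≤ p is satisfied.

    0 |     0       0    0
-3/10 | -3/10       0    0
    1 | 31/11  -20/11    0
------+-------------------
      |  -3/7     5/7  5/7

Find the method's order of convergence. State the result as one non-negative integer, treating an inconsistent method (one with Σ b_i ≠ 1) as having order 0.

2

b = (-3/7, 5/7, 5/7)
c = (0, -3/10, 1)
Ac = (0, 0, 6/11)
Σ b_i: (-3/7)·1 + 5/7·1 + 5/7·1 = 1 ✓
b·c: 5/7·(-3/10) + 5/7·1 = 1/2 ✓
b·c²: 5/7·9/100 + 5/7·1 = 109/140 ≠ 1/3 ⇒ order 2.
b·Ac: 5/7·6/11 = 30/77 ≠ 1/6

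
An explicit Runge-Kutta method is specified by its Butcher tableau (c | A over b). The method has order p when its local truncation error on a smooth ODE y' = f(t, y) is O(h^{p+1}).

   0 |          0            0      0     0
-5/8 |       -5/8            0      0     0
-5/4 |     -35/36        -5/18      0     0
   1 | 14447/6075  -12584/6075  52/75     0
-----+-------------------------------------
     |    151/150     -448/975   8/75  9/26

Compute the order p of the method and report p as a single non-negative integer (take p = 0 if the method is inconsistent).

b = (151/150, -448/975, 8/75, 9/26)
c = (0, -5/8, -5/4, 1)
Ac = (0, 0, 25/144, 104/243)
Σ b_i: 151/150·1 + (-448/975)·1 + 8/75·1 + 9/26·1 = 1 ✓
b·c: (-448/975)·(-5/8) + 8/75·(-5/4) + 9/26·1 = 1/2 ✓
b·c²: (-448/975)·25/64 + 8/75·25/16 + 9/26·1 = 1/3 ✓
b·Ac: 8/75·25/144 + 9/26·104/243 = 1/6 ✓
b·c³: (-448/975)·(-125/512) + 8/75·(-125/64) + 9/26·1 = 1/4 ✓
b·(c∘Ac): 8/75·(-125/576) + 9/26·104/243 = 1/8 ✓
b·Ac²: 8/75·(-125/1152) + 9/26·533/1944 = 1/12 ✓
b·A²c: 9/26·13/108 = 1/24 ✓; 4 stages ⇒ order 4.

4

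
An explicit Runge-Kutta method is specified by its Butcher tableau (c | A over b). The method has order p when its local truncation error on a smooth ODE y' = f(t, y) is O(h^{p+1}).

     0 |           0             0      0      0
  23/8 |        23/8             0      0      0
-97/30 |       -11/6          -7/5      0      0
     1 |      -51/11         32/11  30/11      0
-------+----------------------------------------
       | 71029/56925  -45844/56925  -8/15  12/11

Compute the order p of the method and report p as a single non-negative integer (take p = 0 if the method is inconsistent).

2

b = (71029/56925, -45844/56925, -8/15, 12/11)
c = (0, 23/8, -97/30, 1)
Ac = (0, 0, -161/40, -5/11)
Σ b_i: 71029/56925·1 + (-45844/56925)·1 + (-8/15)·1 + 12/11·1 = 1 ✓
b·c: (-45844/56925)·23/8 + (-8/15)·(-97/30) + 12/11·1 = 1/2 ✓
b·c²: (-45844/56925)·529/64 + (-8/15)·9409/900 + 12/11·1 = -6618013/594000 ≠ 1/3 ⇒ order 2.
b·Ac: (-8/15)·(-161/40) + 12/11·(-5/11) = 14981/9075 ≠ 1/6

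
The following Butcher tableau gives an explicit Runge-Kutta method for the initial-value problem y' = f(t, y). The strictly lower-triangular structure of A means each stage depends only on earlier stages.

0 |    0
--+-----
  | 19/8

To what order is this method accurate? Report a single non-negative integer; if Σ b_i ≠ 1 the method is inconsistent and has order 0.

0

b = (19/8)
c = (0)
Σ b_i: 19/8·1 = 19/8 ≠ 1 ⇒ order 0.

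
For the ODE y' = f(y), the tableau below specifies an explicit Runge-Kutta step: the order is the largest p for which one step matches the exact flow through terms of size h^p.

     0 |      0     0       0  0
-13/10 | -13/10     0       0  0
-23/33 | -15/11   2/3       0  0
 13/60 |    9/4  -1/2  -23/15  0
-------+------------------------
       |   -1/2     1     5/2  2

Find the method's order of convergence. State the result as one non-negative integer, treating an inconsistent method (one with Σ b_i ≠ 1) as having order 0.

0

b = (-1/2, 1, 5/2, 2)
c = (0, -13/10, -23/33, 13/60)
Ac = (0, 0, -13/15, 3403/1980)
Σ b_i: (-1/2)·1 + 1·1 + 5/2·1 + 2·1 = 5 ≠ 1 ⇒ order 0.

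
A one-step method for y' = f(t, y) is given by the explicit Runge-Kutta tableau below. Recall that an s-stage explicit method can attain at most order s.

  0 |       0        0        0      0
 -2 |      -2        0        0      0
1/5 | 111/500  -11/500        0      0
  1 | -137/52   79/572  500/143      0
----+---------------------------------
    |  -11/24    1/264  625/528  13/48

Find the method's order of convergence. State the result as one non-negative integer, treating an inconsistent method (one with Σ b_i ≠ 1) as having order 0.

b = (-11/24, 1/264, 625/528, 13/48)
c = (0, -2, 1/5, 1)
Ac = (0, 0, 11/250, 11/26)
Σ b_i: (-11/24)·1 + 1/264·1 + 625/528·1 + 13/48·1 = 1 ✓
b·c: 1/264·(-2) + 625/528·1/5 + 13/48·1 = 1/2 ✓
b·c²: 1/264·4 + 625/528·1/25 + 13/48·1 = 1/3 ✓
b·Ac: 625/528·11/250 + 13/48·11/26 = 1/6 ✓
b·c³: 1/264·(-8) + 625/528·1/125 + 13/48·1 = 1/4 ✓
b·(c∘Ac): 625/528·11/1250 + 13/48·11/26 = 1/8 ✓
b·Ac²: 625/528·(-11/125) + 13/48·9/13 = 1/12 ✓
b·A²c: 13/48·2/13 = 1/24 ✓; 4 stages ⇒ order 4.

4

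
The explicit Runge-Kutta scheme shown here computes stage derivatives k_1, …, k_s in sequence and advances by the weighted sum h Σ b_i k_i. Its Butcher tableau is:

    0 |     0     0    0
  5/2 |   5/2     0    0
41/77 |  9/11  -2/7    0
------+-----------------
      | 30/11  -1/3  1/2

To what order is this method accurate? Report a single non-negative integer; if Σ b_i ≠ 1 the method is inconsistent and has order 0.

b = (30/11, -1/3, 1/2)
c = (0, 5/2, 41/77)
Ac = (0, 0, -5/7)
Σ b_i: 30/11·1 + (-1/3)·1 + 1/2·1 = 191/66 ≠ 1 ⇒ order 0.

0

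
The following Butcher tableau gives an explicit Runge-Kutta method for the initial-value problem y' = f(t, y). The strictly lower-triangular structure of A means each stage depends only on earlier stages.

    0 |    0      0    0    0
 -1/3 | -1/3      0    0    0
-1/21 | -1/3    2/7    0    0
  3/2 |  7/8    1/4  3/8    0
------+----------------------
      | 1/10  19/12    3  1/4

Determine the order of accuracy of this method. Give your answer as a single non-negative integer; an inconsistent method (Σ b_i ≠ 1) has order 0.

0

b = (1/10, 19/12, 3, 1/4)
c = (0, -1/3, -1/21, 3/2)
Ac = (0, 0, -2/21, -17/168)
Σ b_i: 1/10·1 + 19/12·1 + 3·1 + 1/4·1 = 74/15 ≠ 1 ⇒ order 0.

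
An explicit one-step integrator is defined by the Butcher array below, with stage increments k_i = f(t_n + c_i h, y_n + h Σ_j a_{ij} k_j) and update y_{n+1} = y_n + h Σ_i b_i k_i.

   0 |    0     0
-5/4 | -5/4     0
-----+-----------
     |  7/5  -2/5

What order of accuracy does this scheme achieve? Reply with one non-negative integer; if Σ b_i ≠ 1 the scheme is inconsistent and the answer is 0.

b = (7/5, -2/5)
c = (0, -5/4)
Σ b_i: 7/5·1 + (-2/5)·1 = 1 ✓
b·c: (-2/5)·(-5/4) = 1/2 ✓; 2 stages ⇒ order 2.

2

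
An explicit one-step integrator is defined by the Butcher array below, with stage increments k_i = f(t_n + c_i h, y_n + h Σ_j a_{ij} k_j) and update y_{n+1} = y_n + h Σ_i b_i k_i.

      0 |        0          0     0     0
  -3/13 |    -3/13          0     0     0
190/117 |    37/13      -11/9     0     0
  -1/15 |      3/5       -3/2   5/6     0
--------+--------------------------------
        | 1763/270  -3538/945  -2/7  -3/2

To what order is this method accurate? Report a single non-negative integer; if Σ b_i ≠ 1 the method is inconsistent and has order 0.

b = (1763/270, -3538/945, -2/7, -3/2)
c = (0, -3/13, 190/117, -1/15)
Ac = (0, 0, 11/39, 1193/702)
Σ b_i: 1763/270·1 + (-3538/945)·1 + (-2/7)·1 + (-3/2)·1 = 1 ✓
b·c: (-3538/945)·(-3/13) + (-2/7)·190/117 + (-3/2)·(-1/15) = 1/2 ✓
b·c²: (-3538/945)·9/169 + (-2/7)·36100/13689 + (-3/2)·1/225 = -656743/684450 ≠ 1/3 ⇒ order 2.
b·Ac: (-2/7)·11/39 + (-3/2)·1193/702 = -8615/3276 ≠ 1/6

2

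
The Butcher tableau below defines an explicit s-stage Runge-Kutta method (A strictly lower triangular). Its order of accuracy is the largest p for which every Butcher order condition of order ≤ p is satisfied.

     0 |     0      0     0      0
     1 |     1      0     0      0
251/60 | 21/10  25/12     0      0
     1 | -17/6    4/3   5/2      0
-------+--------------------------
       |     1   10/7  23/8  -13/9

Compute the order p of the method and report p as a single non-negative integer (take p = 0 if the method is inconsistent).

b = (1, 10/7, 23/8, -13/9)
c = (0, 1, 251/60, 1)
Ac = (0, 0, 25/12, 283/24)
Σ b_i: 1·1 + 10/7·1 + 23/8·1 + (-13/9)·1 = 1945/504 ≠ 1 ⇒ order 0.

0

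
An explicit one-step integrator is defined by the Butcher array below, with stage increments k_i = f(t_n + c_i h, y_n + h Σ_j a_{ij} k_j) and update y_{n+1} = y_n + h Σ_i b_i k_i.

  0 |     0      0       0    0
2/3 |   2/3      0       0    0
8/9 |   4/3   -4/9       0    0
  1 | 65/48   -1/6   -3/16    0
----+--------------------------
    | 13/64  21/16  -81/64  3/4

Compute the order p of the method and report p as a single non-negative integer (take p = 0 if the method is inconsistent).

4

b = (13/64, 21/16, -81/64, 3/4)
c = (0, 2/3, 8/9, 1)
Ac = (0, 0, -8/27, -5/18)
Σ b_i: 13/64·1 + 21/16·1 + (-81/64)·1 + 3/4·1 = 1 ✓
b·c: 21/16·2/3 + (-81/64)·8/9 + 3/4·1 = 1/2 ✓
b·c²: 21/16·4/9 + (-81/64)·64/81 + 3/4·1 = 1/3 ✓
b·Ac: (-81/64)·(-8/27) + 3/4·(-5/18) = 1/6 ✓
b·c³: 21/16·8/27 + (-81/64)·512/729 + 3/4·1 = 1/4 ✓
b·(c∘Ac): (-81/64)·(-64/243) + 3/4·(-5/18) = 1/8 ✓
b·Ac²: (-81/64)·(-16/81) + 3/4·(-2/9) = 1/12 ✓
b·A²c: 3/4·1/18 = 1/24 ✓; 4 stages ⇒ order 4.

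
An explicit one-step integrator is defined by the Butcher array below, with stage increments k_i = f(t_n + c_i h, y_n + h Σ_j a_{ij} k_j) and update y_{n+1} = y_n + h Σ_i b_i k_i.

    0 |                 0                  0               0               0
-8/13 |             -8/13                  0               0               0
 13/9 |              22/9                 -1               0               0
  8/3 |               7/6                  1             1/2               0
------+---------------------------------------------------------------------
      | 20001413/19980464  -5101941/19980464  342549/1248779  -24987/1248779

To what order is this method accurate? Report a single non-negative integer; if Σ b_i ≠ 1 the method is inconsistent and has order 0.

b = (20001413/19980464, -5101941/19980464, 342549/1248779, -24987/1248779)
c = (0, -8/13, 13/9, 8/3)
Ac = (0, 0, 8/13, 25/234)
Σ b_i: 20001413/19980464·1 + (-5101941/19980464)·1 + 342549/1248779·1 + (-24987/1248779)·1 = 1 ✓
b·c: (-5101941/19980464)·(-8/13) + 342549/1248779·13/9 + (-24987/1248779)·8/3 = 1/2 ✓
b·c²: (-5101941/19980464)·64/169 + 342549/1248779·169/81 + (-24987/1248779)·64/9 = 1/3 ✓
b·Ac: 342549/1248779·8/13 + (-24987/1248779)·25/234 = 1/6 ✓
b·c³: (-5101941/19980464)·(-512/2197) + 342549/1248779·2197/729 + (-24987/1248779)·512/27 = 24680359/48702381 ≠ 1/4 ⇒ order 3.
b·(c∘Ac): 342549/1248779·8/9 + (-24987/1248779)·100/351 = 34792196/146107143 ≠ 1/8
b·Ac²: 342549/1248779·(-64/169) + (-24987/1248779)·38929/27378 = -116006845/876642858 ≠ 1/12
b·A²c: (-24987/1248779)·4/13 = -99948/16234127 ≠ 1/24

3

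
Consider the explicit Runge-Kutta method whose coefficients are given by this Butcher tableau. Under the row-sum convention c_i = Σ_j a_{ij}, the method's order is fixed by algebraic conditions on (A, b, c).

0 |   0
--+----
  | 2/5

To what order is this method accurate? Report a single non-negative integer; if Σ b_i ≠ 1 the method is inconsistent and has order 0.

b = (2/5)
c = (0)
Σ b_i: 2/5·1 = 2/5 ≠ 1 ⇒ order 0.

0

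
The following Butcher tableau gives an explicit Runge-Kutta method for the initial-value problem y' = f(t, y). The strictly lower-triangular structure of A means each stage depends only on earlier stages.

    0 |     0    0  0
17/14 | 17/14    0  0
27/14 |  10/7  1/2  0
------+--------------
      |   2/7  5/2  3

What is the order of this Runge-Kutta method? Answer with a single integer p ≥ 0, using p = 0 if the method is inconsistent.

b = (2/7, 5/2, 3)
c = (0, 17/14, 27/14)
Ac = (0, 0, 17/28)
Σ b_i: 2/7·1 + 5/2·1 + 3·1 = 81/14 ≠ 1 ⇒ order 0.

0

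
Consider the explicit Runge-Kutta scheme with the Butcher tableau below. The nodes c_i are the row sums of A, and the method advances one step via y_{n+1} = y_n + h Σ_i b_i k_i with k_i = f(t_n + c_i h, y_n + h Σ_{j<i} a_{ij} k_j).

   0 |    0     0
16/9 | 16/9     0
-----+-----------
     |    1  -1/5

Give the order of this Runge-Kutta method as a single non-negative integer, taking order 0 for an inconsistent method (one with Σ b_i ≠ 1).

b = (1, -1/5)
c = (0, 16/9)
Σ b_i: 1·1 + (-1/5)·1 = 4/5 ≠ 1 ⇒ order 0.

0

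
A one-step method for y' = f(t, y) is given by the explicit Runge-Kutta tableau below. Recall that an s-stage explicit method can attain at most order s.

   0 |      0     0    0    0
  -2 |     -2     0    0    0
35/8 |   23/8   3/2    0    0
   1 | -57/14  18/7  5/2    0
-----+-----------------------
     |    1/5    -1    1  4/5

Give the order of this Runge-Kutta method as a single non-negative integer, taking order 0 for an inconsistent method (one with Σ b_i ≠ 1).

b = (1/5, -1, 1, 4/5)
c = (0, -2, 35/8, 1)
Ac = (0, 0, -3, 649/112)
Σ b_i: 1/5·1 + (-1)·1 + 1·1 + 4/5·1 = 1 ✓
b·c: (-1)·(-2) + 1·35/8 + 4/5·1 = 287/40 ≠ 1/2 ⇒ order 1.

1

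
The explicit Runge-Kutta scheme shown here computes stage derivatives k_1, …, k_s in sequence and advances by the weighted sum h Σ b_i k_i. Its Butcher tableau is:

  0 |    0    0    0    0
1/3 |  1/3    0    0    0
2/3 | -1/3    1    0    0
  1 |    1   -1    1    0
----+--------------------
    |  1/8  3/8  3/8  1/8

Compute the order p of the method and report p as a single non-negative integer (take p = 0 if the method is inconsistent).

b = (1/8, 3/8, 3/8, 1/8)
c = (0, 1/3, 2/3, 1)
Ac = (0, 0, 1/3, 1/3)
Σ b_i: 1/8·1 + 3/8·1 + 3/8·1 + 1/8·1 = 1 ✓
b·c: 3/8·1/3 + 3/8·2/3 + 1/8·1 = 1/2 ✓
b·c²: 3/8·1/9 + 3/8·4/9 + 1/8·1 = 1/3 ✓
b·Ac: 3/8·1/3 + 1/8·1/3 = 1/6 ✓
b·c³: 3/8·1/27 + 3/8·8/27 + 1/8·1 = 1/4 ✓
b·(c∘Ac): 3/8·2/9 + 1/8·1/3 = 1/8 ✓
b·Ac²: 3/8·1/9 + 1/8·1/3 = 1/12 ✓
b·A²c: 1/8·1/3 = 1/24 ✓; 4 stages ⇒ order 4.

4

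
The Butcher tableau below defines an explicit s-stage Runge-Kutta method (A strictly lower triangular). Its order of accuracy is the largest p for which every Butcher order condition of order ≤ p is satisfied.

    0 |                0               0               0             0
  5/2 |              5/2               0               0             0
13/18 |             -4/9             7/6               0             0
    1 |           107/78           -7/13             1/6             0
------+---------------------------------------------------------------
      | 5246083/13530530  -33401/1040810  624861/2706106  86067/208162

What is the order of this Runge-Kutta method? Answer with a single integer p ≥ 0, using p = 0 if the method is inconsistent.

b = (5246083/13530530, -33401/1040810, 624861/2706106, 86067/208162)
c = (0, 5/2, 13/18, 1)
Ac = (0, 0, 35/12, -1721/1404)
Σ b_i: 5246083/13530530·1 + (-33401/1040810)·1 + 624861/2706106·1 + 86067/208162·1 = 1 ✓
b·c: (-33401/1040810)·5/2 + 624861/2706106·13/18 + 86067/208162·1 = 1/2 ✓
b·c²: (-33401/1040810)·25/4 + 624861/2706106·169/324 + 86067/208162·1 = 1/3 ✓
b·Ac: 624861/2706106·35/12 + 86067/208162·(-1721/1404) = 1/6 ✓
b·c³: (-33401/1040810)·125/8 + 624861/2706106·2197/5832 + 86067/208162·1 = -11009/11240748 ≠ 1/4 ⇒ order 3.
b·(c∘Ac): 624861/2706106·455/216 + 86067/208162·(-1721/1404) = -1325651/64946544 ≠ 1/8
b·Ac²: 624861/2706106·175/24 + 86067/208162·(-82853/25272) = 3689093/11240748 ≠ 1/12
b·A²c: 86067/208162·35/72 = 334705/1665296 ≠ 1/24

3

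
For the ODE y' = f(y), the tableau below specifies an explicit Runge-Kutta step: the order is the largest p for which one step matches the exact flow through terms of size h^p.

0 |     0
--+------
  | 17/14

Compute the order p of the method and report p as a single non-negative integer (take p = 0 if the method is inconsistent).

b = (17/14)
c = (0)
Σ b_i: 17/14·1 = 17/14 ≠ 1 ⇒ order 0.

0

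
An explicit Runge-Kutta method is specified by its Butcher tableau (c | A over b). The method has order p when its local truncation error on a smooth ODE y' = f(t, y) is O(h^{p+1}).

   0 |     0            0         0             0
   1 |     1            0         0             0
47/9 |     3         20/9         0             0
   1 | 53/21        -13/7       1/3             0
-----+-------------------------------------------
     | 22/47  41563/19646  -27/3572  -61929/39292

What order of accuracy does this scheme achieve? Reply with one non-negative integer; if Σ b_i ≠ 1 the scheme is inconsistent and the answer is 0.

b = (22/47, 41563/19646, -27/3572, -61929/39292)
c = (0, 1, 47/9, 1)
Ac = (0, 0, 20/9, -22/189)
Σ b_i: 22/47·1 + 41563/19646·1 + (-27/3572)·1 + (-61929/39292)·1 = 1 ✓
b·c: 41563/19646·1 + (-27/3572)·47/9 + (-61929/39292)·1 = 1/2 ✓
b·c²: 41563/19646·1 + (-27/3572)·2209/81 + (-61929/39292)·1 = 1/3 ✓
b·Ac: (-27/3572)·20/9 + (-61929/39292)·(-22/189) = 1/6 ✓
b·c³: 41563/19646·1 + (-27/3572)·103823/729 + (-61929/39292)·1 = -29/54 ≠ 1/4 ⇒ order 3.
b·(c∘Ac): (-27/3572)·940/81 + (-61929/39292)·(-22/189) = 9/94 ≠ 1/8
b·Ac²: (-27/3572)·20/9 + (-61929/39292)·12304/1701 = -3391/297 ≠ 1/12
b·A²c: (-61929/39292)·20/27 = -34405/29469 ≠ 1/24

3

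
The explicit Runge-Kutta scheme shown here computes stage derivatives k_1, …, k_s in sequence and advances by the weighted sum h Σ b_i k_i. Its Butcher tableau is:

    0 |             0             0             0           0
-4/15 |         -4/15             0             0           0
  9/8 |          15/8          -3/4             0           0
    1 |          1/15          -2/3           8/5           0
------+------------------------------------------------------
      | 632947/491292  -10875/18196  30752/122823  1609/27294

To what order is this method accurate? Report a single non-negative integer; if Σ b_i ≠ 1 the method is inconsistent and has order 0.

b = (632947/491292, -10875/18196, 30752/122823, 1609/27294)
c = (0, -4/15, 9/8, 1)
Ac = (0, 0, 1/5, 89/45)
Σ b_i: 632947/491292·1 + (-10875/18196)·1 + 30752/122823·1 + 1609/27294·1 = 1 ✓
b·c: (-10875/18196)·(-4/15) + 30752/122823·9/8 + 1609/27294·1 = 1/2 ✓
b·c²: (-10875/18196)·16/225 + 30752/122823·81/64 + 1609/27294·1 = 1/3 ✓
b·Ac: 30752/122823·1/5 + 1609/27294·89/45 = 1/6 ✓
b·c³: (-10875/18196)·(-64/3375) + 30752/122823·729/512 + 1609/27294·1 = 279563/655056 ≠ 1/4 ⇒ order 3.
b·(c∘Ac): 30752/122823·9/40 + 1609/27294·89/45 = 212393/1228230 ≠ 1/8
b·Ac²: 30752/122823·(-4/75) + 1609/27294·10679/5400 = 1690487/16376400 ≠ 1/12
b·A²c: 1609/27294·8/25 = 6436/341175 ≠ 1/24

3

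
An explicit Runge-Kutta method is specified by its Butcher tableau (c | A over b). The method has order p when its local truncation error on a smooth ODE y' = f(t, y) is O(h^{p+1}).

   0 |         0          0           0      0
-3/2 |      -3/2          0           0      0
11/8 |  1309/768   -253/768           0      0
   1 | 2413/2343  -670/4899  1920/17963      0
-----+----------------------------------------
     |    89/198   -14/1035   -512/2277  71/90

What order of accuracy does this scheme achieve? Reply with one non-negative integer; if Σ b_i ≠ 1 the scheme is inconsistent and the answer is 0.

4

b = (89/198, -14/1035, -512/2277, 71/90)
c = (0, -3/2, 11/8, 1)
Ac = (0, 0, 253/512, 25/71)
Σ b_i: 89/198·1 + (-14/1035)·1 + (-512/2277)·1 + 71/90·1 = 1 ✓
b·c: (-14/1035)·(-3/2) + (-512/2277)·11/8 + 71/90·1 = 1/2 ✓
b·c²: (-14/1035)·9/4 + (-512/2277)·121/64 + 71/90·1 = 1/3 ✓
b·Ac: (-512/2277)·253/512 + 71/90·25/71 = 1/6 ✓
b·c³: (-14/1035)·(-27/8) + (-512/2277)·1331/512 + 71/90·1 = 1/4 ✓
b·(c∘Ac): (-512/2277)·2783/4096 + 71/90·25/71 = 1/8 ✓
b·Ac²: (-512/2277)·(-759/1024) + 71/90·(-15/142) = 1/12 ✓
b·A²c: 71/90·15/284 = 1/24 ✓; 4 stages ⇒ order 4.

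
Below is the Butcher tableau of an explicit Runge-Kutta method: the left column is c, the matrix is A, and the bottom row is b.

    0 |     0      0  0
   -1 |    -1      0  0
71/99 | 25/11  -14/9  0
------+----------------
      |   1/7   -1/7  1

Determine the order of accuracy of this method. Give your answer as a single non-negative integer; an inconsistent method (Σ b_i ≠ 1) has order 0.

1

b = (1/7, -1/7, 1)
c = (0, -1, 71/99)
Ac = (0, 0, 14/9)
Σ b_i: 1/7·1 + (-1/7)·1 + 1·1 = 1 ✓
b·c: (-1/7)·(-1) + 1·71/99 = 596/693 ≠ 1/2 ⇒ order 1.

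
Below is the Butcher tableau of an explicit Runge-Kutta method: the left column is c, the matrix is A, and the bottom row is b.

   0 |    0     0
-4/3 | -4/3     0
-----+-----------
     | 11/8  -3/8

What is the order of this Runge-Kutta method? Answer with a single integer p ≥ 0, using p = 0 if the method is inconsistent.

2

b = (11/8, -3/8)
c = (0, -4/3)
Σ b_i: 11/8·1 + (-3/8)·1 = 1 ✓
b·c: (-3/8)·(-4/3) = 1/2 ✓; 2 stages ⇒ order 2.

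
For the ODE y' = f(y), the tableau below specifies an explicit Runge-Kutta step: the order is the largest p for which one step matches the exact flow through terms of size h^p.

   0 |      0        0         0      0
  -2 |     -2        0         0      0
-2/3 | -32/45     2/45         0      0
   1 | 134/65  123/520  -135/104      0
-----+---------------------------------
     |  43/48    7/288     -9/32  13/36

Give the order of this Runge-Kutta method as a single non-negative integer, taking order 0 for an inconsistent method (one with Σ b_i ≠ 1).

b = (43/48, 7/288, -9/32, 13/36)
c = (0, -2, -2/3, 1)
Ac = (0, 0, -4/45, 51/130)
Σ b_i: 43/48·1 + 7/288·1 + (-9/32)·1 + 13/36·1 = 1 ✓
b·c: 7/288·(-2) + (-9/32)·(-2/3) + 13/36·1 = 1/2 ✓
b·c²: 7/288·4 + (-9/32)·4/9 + 13/36·1 = 1/3 ✓
b·Ac: (-9/32)·(-4/45) + 13/36·51/130 = 1/6 ✓
b·c³: 7/288·(-8) + (-9/32)·(-8/27) + 13/36·1 = 1/4 ✓
b·(c∘Ac): (-9/32)·8/135 + 13/36·51/130 = 1/8 ✓
b·Ac²: (-9/32)·8/45 + 13/36·24/65 = 1/12 ✓
b·A²c: 13/36·3/26 = 1/24 ✓; 4 stages ⇒ order 4.

4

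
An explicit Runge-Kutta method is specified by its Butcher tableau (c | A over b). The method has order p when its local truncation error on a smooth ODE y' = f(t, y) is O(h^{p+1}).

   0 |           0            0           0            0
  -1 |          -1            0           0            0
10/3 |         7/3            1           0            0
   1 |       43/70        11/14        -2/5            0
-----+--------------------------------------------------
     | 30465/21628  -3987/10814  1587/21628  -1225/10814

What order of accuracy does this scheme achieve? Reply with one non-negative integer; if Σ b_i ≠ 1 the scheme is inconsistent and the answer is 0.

3

b = (30465/21628, -3987/10814, 1587/21628, -1225/10814)
c = (0, -1, 10/3, 1)
Ac = (0, 0, -1, -89/42)
Σ b_i: 30465/21628·1 + (-3987/10814)·1 + 1587/21628·1 + (-1225/10814)·1 = 1 ✓
b·c: (-3987/10814)·(-1) + 1587/21628·10/3 + (-1225/10814)·1 = 1/2 ✓
b·c²: (-3987/10814)·1 + 1587/21628·100/9 + (-1225/10814)·1 = 1/3 ✓
b·Ac: 1587/21628·(-1) + (-1225/10814)·(-89/42) = 1/6 ✓
b·c³: (-3987/10814)·(-1) + 1587/21628·1000/27 + (-1225/10814)·1 = 144679/48663 ≠ 1/4 ⇒ order 3.
b·(c∘Ac): 1587/21628·(-10/3) + (-1225/10814)·(-89/42) = -295/64884 ≠ 1/8
b·Ac²: 1587/21628·1 + (-1225/10814)·(-461/126) = 47479/97326 ≠ 1/12
b·A²c: (-1225/10814)·2/5 = -245/5407 ≠ 1/24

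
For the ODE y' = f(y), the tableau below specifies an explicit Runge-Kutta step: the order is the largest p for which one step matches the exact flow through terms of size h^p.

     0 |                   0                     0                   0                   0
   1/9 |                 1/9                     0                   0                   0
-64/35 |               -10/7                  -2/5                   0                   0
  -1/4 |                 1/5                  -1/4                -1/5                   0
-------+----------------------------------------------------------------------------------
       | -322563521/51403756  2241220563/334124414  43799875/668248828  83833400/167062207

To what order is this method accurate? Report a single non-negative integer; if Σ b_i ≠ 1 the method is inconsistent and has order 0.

3

b = (-322563521/51403756, 2241220563/334124414, 43799875/668248828, 83833400/167062207)
c = (0, 1/9, -64/35, -1/4)
Ac = (0, 0, -2/45, 2129/6300)
Σ b_i: (-322563521/51403756)·1 + 2241220563/334124414·1 + 43799875/668248828·1 + 83833400/167062207·1 = 1 ✓
b·c: 2241220563/334124414·1/9 + 43799875/668248828·(-64/35) + 83833400/167062207·(-1/4) = 1/2 ✓
b·c²: 2241220563/334124414·1/81 + 43799875/668248828·4096/1225 + 83833400/167062207·1/16 = 1/3 ✓
b·Ac: 43799875/668248828·(-2/45) + 83833400/167062207·2129/6300 = 1/6 ✓
b·c³: 2241220563/334124414·1/729 + 43799875/668248828·(-262144/42875) + 83833400/167062207·(-1/64) = -7760329963/19430619768 ≠ 1/4 ⇒ order 3.
b·(c∘Ac): 43799875/668248828·128/1575 + 83833400/167062207·(-2129/25200) = -8574493/231316902 ≠ 1/8
b·Ac²: 43799875/668248828·(-2/405) + 83833400/167062207·(-1333229/1984500) = -8196075439/24288274710 ≠ 1/12
b·A²c: 83833400/167062207·2/225 = 6706672/1503559863 ≠ 1/24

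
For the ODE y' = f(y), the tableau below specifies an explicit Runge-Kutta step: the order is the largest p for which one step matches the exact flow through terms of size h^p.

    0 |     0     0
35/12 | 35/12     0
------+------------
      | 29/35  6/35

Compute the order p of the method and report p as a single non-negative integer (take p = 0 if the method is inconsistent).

2

b = (29/35, 6/35)
c = (0, 35/12)
Σ b_i: 29/35·1 + 6/35·1 = 1 ✓
b·c: 6/35·35/12 = 1/2 ✓; 2 stages ⇒ order 2.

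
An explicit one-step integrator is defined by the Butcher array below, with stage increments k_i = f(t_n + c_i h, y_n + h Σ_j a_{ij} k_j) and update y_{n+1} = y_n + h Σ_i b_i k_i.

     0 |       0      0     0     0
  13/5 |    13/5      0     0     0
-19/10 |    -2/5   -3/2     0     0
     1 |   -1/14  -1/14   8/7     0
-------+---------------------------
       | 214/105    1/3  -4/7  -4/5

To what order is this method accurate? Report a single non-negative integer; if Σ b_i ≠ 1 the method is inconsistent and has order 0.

b = (214/105, 1/3, -4/7, -4/5)
c = (0, 13/5, -19/10, 1)
Ac = (0, 0, -39/10, -33/14)
Σ b_i: 214/105·1 + 1/3·1 + (-4/7)·1 + (-4/5)·1 = 1 ✓
b·c: 1/3·13/5 + (-4/7)·(-19/10) + (-4/5)·1 = 121/105 ≠ 1/2 ⇒ order 1.

1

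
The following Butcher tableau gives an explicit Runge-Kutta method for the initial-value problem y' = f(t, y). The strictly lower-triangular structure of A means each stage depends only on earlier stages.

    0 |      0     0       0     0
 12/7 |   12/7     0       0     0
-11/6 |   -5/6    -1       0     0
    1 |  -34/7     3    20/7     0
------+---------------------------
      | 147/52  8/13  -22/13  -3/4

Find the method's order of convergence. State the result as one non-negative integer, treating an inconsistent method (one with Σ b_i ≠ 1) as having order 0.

1

b = (147/52, 8/13, -22/13, -3/4)
c = (0, 12/7, -11/6, 1)
Ac = (0, 0, -12/7, -2/21)
Σ b_i: 147/52·1 + 8/13·1 + (-22/13)·1 + (-3/4)·1 = 1 ✓
b·c: 8/13·12/7 + (-22/13)·(-11/6) + (-3/4)·1 = 3721/1092 ≠ 1/2 ⇒ order 1.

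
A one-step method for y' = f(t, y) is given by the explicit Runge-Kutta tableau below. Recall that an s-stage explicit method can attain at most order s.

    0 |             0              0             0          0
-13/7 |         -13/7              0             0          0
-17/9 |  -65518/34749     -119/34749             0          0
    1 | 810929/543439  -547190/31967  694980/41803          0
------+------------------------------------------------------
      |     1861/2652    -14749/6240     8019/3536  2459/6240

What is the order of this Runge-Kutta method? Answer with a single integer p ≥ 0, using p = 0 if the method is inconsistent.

4

b = (1861/2652, -14749/6240, 8019/3536, 2459/6240)
c = (0, -13/7, -17/9, 1)
Ac = (0, 0, 17/2673, 950/2459)
Σ b_i: 1861/2652·1 + (-14749/6240)·1 + 8019/3536·1 + 2459/6240·1 = 1 ✓
b·c: (-14749/6240)·(-13/7) + 8019/3536·(-17/9) + 2459/6240·1 = 1/2 ✓
b·c²: (-14749/6240)·169/49 + 8019/3536·289/81 + 2459/6240·1 = 1/3 ✓
b·Ac: 8019/3536·17/2673 + 2459/6240·950/2459 = 1/6 ✓
b·c³: (-14749/6240)·(-2197/343) + 8019/3536·(-4913/729) + 2459/6240·1 = 1/4 ✓
b·(c∘Ac): 8019/3536·(-289/24057) + 2459/6240·950/2459 = 1/8 ✓
b·Ac²: 8019/3536·(-221/18711) + 2459/6240·4810/17213 = 1/12 ✓
b·A²c: 2459/6240·260/2459 = 1/24 ✓; 4 stages ⇒ order 4.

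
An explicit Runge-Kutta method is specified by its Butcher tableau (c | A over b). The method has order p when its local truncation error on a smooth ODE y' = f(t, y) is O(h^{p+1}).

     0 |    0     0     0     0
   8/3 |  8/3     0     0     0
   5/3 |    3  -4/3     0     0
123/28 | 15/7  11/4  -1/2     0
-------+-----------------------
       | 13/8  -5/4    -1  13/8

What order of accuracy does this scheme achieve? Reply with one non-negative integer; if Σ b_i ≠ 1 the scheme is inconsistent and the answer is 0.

b = (13/8, -5/4, -1, 13/8)
c = (0, 8/3, 5/3, 123/28)
Ac = (0, 0, -32/9, 13/2)
Σ b_i: 13/8·1 + (-5/4)·1 + (-1)·1 + 13/8·1 = 1 ✓
b·c: (-5/4)·8/3 + (-1)·5/3 + 13/8·123/28 = 479/224 ≠ 1/2 ⇒ order 1.

1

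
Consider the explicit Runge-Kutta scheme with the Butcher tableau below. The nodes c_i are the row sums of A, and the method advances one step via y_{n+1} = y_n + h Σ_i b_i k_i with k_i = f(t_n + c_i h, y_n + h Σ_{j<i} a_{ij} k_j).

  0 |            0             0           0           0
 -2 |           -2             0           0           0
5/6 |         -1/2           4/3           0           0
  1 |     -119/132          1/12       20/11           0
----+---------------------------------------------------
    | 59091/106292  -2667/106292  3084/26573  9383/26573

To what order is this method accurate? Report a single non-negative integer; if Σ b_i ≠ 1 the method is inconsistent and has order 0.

3

b = (59091/106292, -2667/106292, 3084/26573, 9383/26573)
c = (0, -2, 5/6, 1)
Ac = (0, 0, -8/3, 89/66)
Σ b_i: 59091/106292·1 + (-2667/106292)·1 + 3084/26573·1 + 9383/26573·1 = 1 ✓
b·c: (-2667/106292)·(-2) + 3084/26573·5/6 + 9383/26573·1 = 1/2 ✓
b·c²: (-2667/106292)·4 + 3084/26573·25/36 + 9383/26573·1 = 1/3 ✓
b·Ac: 3084/26573·(-8/3) + 9383/26573·89/66 = 1/6 ✓
b·c³: (-2667/106292)·(-8) + 3084/26573·125/216 + 9383/26573·1 = 297031/478314 ≠ 1/4 ⇒ order 3.
b·(c∘Ac): 3084/26573·(-20/9) + 9383/26573·89/66 = 11599/53146 ≠ 1/8
b·Ac²: 3084/26573·16/3 + 9383/26573·158/99 = 282806/239157 ≠ 1/12
b·A²c: 9383/26573·(-160/33) = -136480/79719 ≠ 1/24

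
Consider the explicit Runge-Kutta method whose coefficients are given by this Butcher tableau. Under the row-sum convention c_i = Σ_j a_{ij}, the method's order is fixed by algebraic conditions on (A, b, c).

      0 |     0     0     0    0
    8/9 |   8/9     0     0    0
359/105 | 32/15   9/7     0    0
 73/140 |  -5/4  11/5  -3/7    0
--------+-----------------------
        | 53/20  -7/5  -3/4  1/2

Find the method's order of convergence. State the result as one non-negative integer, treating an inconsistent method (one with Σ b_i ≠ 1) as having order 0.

1

b = (53/20, -7/5, -3/4, 1/2)
c = (0, 8/9, 359/105, 73/140)
Ac = (0, 0, 8/7, 1081/2205)
Σ b_i: 53/20·1 + (-7/5)·1 + (-3/4)·1 + 1/2·1 = 1 ✓
b·c: (-7/5)·8/9 + (-3/4)·359/105 + 1/2·73/140 = -8941/2520 ≠ 1/2 ⇒ order 1.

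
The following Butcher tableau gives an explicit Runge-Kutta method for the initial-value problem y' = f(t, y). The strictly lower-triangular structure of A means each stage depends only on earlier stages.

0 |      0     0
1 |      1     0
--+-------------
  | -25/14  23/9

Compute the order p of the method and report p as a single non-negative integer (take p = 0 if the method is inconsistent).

0

b = (-25/14, 23/9)
c = (0, 1)
Σ b_i: (-25/14)·1 + 23/9·1 = 97/126 ≠ 1 ⇒ order 0.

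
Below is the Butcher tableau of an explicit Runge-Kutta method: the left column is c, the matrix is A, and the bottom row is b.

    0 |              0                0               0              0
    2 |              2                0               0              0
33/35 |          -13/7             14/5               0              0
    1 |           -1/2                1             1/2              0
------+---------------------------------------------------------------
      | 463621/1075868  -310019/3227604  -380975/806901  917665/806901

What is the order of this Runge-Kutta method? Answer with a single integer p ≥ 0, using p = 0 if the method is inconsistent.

b = (463621/1075868, -310019/3227604, -380975/806901, 917665/806901)
c = (0, 2, 33/35, 1)
Ac = (0, 0, 28/5, 173/70)
Σ b_i: 463621/1075868·1 + (-310019/3227604)·1 + (-380975/806901)·1 + 917665/806901·1 = 1 ✓
b·c: (-310019/3227604)·2 + (-380975/806901)·33/35 + 917665/806901·1 = 1/2 ✓
b·c²: (-310019/3227604)·4 + (-380975/806901)·1089/1225 + 917665/806901·1 = 1/3 ✓
b·Ac: (-380975/806901)·28/5 + 917665/806901·173/70 = 1/6 ✓
b·c³: (-310019/3227604)·8 + (-380975/806901)·35937/42875 + 917665/806901·1 = -253154/9413845 ≠ 1/4 ⇒ order 3.
b·(c∘Ac): (-380975/806901)·132/25 + 917665/806901·173/70 = 512791/1613802 ≠ 1/8
b·Ac²: (-380975/806901)·56/5 + 917665/806901·10889/2450 = -13185709/56483070 ≠ 1/12
b·A²c: 917665/806901·14/5 = 2569462/806901 ≠ 1/24

3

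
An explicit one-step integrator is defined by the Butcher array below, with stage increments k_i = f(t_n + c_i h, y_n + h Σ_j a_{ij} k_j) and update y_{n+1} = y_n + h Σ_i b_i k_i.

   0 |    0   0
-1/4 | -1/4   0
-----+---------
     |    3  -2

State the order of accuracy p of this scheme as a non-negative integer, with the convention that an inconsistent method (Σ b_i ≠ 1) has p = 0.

b = (3, -2)
c = (0, -1/4)
Σ b_i: 3·1 + (-2)·1 = 1 ✓
b·c: (-2)·(-1/4) = 1/2 ✓; 2 stages ⇒ order 2.

2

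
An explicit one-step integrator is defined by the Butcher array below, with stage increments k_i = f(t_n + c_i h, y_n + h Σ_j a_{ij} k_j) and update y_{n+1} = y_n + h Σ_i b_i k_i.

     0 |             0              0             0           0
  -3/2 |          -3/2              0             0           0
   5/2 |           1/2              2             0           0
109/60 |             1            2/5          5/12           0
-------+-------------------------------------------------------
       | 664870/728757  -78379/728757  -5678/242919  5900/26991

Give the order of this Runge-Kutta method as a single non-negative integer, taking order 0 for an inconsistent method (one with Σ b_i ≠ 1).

b = (664870/728757, -78379/728757, -5678/242919, 5900/26991)
c = (0, -3/2, 5/2, 109/60)
Ac = (0, 0, -3, 53/120)
Σ b_i: 664870/728757·1 + (-78379/728757)·1 + (-5678/242919)·1 + 5900/26991·1 = 1 ✓
b·c: (-78379/728757)·(-3/2) + (-5678/242919)·5/2 + 5900/26991·109/60 = 1/2 ✓
b·c²: (-78379/728757)·9/4 + (-5678/242919)·25/4 + 5900/26991·11881/3600 = 1/3 ✓
b·Ac: (-5678/242919)·(-3) + 5900/26991·53/120 = 1/6 ✓
b·c³: (-78379/728757)·(-27/8) + (-5678/242919)·125/8 + 5900/26991·1295029/216000 = 76276541/58300560 ≠ 1/4 ⇒ order 3.
b·(c∘Ac): (-5678/242919)·(-15/2) + 5900/26991·5777/7200 = 681523/1943352 ≠ 1/8
b·Ac²: (-5678/242919)·9/2 + 5900/26991·841/240 = 214027/323892 ≠ 1/12
b·A²c: 5900/26991·(-5/4) = -7375/26991 ≠ 1/24

3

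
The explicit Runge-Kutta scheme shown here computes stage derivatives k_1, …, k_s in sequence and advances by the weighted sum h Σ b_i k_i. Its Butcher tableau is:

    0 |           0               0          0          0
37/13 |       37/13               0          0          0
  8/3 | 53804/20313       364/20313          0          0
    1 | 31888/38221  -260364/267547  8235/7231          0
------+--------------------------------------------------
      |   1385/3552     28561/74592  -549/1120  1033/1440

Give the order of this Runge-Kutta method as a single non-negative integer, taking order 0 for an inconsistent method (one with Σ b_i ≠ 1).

4

b = (1385/3552, 28561/74592, -549/1120, 1033/1440)
c = (0, 37/13, 8/3, 1)
Ac = (0, 0, 28/549, 276/1033)
Σ b_i: 1385/3552·1 + 28561/74592·1 + (-549/1120)·1 + 1033/1440·1 = 1 ✓
b·c: 28561/74592·37/13 + (-549/1120)·8/3 + 1033/1440·1 = 1/2 ✓
b·c²: 28561/74592·1369/169 + (-549/1120)·64/9 + 1033/1440·1 = 1/3 ✓
b·Ac: (-549/1120)·28/549 + 1033/1440·276/1033 = 1/6 ✓
b·c³: 28561/74592·50653/2197 + (-549/1120)·512/27 + 1033/1440·1 = 1/4 ✓
b·(c∘Ac): (-549/1120)·224/1647 + 1033/1440·276/1033 = 1/8 ✓
b·Ac²: (-549/1120)·1036/7137 + 1033/1440·2892/13429 = 1/12 ✓
b·A²c: 1033/1440·60/1033 = 1/24 ✓; 4 stages ⇒ order 4.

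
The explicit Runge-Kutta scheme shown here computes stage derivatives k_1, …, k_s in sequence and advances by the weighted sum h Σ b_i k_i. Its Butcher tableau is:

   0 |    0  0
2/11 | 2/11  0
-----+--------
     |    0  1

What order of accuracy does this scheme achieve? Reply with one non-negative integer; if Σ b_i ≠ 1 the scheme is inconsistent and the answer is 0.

1

b = (0, 1)
c = (0, 2/11)
Σ b_i: 1·1 = 1 ✓
b·c: 1·2/11 = 2/11 ≠ 1/2 ⇒ order 1.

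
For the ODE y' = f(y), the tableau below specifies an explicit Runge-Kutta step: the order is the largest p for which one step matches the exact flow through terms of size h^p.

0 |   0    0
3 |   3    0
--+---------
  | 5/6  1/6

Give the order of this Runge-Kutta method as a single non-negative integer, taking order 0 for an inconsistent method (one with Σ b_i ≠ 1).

2

b = (5/6, 1/6)
c = (0, 3)
Σ b_i: 5/6·1 + 1/6·1 = 1 ✓
b·c: 1/6·3 = 1/2 ✓; 2 stages ⇒ order 2.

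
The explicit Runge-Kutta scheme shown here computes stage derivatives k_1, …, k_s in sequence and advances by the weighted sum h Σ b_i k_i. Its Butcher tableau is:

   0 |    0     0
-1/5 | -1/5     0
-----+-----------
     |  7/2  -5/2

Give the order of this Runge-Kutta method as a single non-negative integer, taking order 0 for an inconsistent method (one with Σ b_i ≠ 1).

b = (7/2, -5/2)
c = (0, -1/5)
Σ b_i: 7/2·1 + (-5/2)·1 = 1 ✓
b·c: (-5/2)·(-1/5) = 1/2 ✓; 2 stages ⇒ order 2.

2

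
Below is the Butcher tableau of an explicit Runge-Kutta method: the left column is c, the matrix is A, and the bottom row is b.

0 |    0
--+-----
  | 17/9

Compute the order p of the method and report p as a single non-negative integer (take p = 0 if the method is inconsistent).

0

b = (17/9)
c = (0)
Σ b_i: 17/9·1 = 17/9 ≠ 1 ⇒ order 0.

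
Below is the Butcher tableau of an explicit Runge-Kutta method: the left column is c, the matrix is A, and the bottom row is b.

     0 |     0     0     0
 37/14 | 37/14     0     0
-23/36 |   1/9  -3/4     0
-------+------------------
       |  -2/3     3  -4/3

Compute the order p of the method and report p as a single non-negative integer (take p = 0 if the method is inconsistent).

1

b = (-2/3, 3, -4/3)
c = (0, 37/14, -23/36)
Ac = (0, 0, -111/56)
Σ b_i: (-2/3)·1 + 3·1 + (-4/3)·1 = 1 ✓
b·c: 3·37/14 + (-4/3)·(-23/36) = 3319/378 ≠ 1/2 ⇒ order 1.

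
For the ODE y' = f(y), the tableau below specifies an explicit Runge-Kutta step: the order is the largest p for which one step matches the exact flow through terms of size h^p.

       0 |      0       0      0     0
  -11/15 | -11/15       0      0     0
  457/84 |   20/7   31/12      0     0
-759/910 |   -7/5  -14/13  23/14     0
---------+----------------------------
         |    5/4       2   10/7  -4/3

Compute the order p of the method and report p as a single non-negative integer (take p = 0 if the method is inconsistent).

b = (5/4, 2, 10/7, -4/3)
c = (0, -11/15, 457/84, -759/910)
Ac = (0, 0, -341/180, 247861/25480)
Σ b_i: 5/4·1 + 2·1 + 10/7·1 + (-4/3)·1 = 281/84 ≠ 1 ⇒ order 0.

0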